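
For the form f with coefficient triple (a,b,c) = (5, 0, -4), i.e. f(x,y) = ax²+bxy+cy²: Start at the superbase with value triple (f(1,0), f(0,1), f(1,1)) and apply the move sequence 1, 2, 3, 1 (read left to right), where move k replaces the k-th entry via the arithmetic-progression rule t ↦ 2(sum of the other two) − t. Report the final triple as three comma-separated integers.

start (5,-4,1) = (f(1,0),f(0,1),f(1,1))
replace slot 1: 2·((-4)+1) − 5 = -11 → (-11,-4,1)
replace slot 2: 2·((-11)+1) − (-4) = -16 → (-11,-16,1)
replace slot 3: 2·((-11)+(-16)) − 1 = -55 → (-11,-16,-55)
replace slot 1: 2·((-16)+(-55)) − (-11) = -131 → (-131,-16,-55)

-131,-16,-55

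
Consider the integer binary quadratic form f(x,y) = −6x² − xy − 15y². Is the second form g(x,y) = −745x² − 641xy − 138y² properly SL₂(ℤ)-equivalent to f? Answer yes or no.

D₁ = -359, D₂ = -359
f is negative-definite; reduce −f:
−f: reduced (well bottom): (6,1,15) with a≤c, −a<b≤a
flip sign back: reduced form of f is (-6,-1,-15)
g is negative-definite; reduce −g:
−g: flip: (745,641,138)→(138,-641,745)
−g: translate: b→-89 (≡-641 mod 276), so (138,-641,745)→(138,-89,15)
−g: flip: (138,-89,15)→(15,89,138)
−g: translate: b→-1 (≡89 mod 30), so (15,89,138)→(15,-1,6)
−g: flip: (15,-1,6)→(6,1,15)
−g: reduced (well bottom): (6,1,15) with a≤c, −a<b≤a
flip sign back: reduced form of g is (-6,-1,-15)
reduced forms (-6, -1, -15) vs (-6, -1, -15) ⇒ equivalent

yes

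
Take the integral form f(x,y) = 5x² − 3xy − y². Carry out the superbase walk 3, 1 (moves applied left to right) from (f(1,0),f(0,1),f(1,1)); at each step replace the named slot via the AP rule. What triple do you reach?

start (5,-1,1) = (f(1,0),f(0,1),f(1,1))
replace slot 3: 2·(5+(-1)) − 1 = 7 → (5,-1,7)
replace slot 1: 2·((-1)+7) − 5 = 7 → (7,-1,7)

7,-1,7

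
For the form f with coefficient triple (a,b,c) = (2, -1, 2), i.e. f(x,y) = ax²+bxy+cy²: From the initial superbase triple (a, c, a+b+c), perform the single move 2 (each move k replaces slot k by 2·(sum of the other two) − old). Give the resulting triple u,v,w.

start (2,2,3) = (f(1,0),f(0,1),f(1,1))
replace slot 2: 2·(2+3) − 2 = 8 → (2,8,3)

2,8,3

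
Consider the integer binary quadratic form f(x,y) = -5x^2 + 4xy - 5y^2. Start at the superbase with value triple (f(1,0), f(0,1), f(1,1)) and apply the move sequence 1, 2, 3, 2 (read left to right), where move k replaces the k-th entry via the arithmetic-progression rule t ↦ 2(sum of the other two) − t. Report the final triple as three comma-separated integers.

start (-5,-5,-6) = (f(1,0),f(0,1),f(1,1))
replace slot 1: 2·((-5)+(-6)) − (-5) = -17 → (-17,-5,-6)
replace slot 2: 2·((-17)+(-6)) − (-5) = -41 → (-17,-41,-6)
replace slot 3: 2·((-17)+(-41)) − (-6) = -110 → (-17,-41,-110)
replace slot 2: 2·((-17)+(-110)) − (-41) = -213 → (-17,-213,-110)

-17,-213,-110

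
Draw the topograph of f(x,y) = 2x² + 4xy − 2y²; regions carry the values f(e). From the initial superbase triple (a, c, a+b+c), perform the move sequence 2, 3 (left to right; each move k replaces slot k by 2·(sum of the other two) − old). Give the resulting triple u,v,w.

start (2,-2,4) = (f(1,0),f(0,1),f(1,1))
replace slot 2: 2·(2+4) − (-2) = 14 → (2,14,4)
replace slot 3: 2·(2+14) − 4 = 28 → (2,14,28)

2,14,28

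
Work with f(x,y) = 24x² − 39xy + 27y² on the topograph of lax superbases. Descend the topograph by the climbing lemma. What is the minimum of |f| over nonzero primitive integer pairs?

translate: b→9 (≡-39 mod 48), so (24,-39,27)→(24,9,12)
flip: (24,9,12)→(12,-9,24)
reduced (well bottom): (12,-9,24) with a≤c, −a<b≤a
well minimum = a = 12

12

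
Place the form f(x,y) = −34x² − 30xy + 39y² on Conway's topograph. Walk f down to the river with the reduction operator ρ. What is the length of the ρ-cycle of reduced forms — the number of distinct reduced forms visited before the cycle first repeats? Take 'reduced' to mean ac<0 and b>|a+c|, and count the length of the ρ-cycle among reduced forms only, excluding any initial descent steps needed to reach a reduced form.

D = 6204, ⌊√D⌋ = 78
descent: ρ → (39,30,-34)  [lands on river]
river: ρ → (-34,38,35)
river: ρ → (35,32,-37)
river: ρ → (-37,42,30)
river: ρ → (30,78,-1)
river: ρ → (-1,78,30)
river: ρ → (30,42,-37)
river: ρ → (-37,32,35)
river: ρ → (35,38,-34)
river: ρ → (-34,30,39)
river: ρ → (39,48,-25)
river: ρ → (-25,52,35)
river: ρ → (35,18,-42)
river: ρ → (-42,66,11)
river: ρ → (11,66,-42)
river: ρ → (-42,18,35)
river: ρ → (35,52,-25)
river: ρ → (-25,48,39)
ρ-cycle length = 18 (tail of 1 descent step not counted)

18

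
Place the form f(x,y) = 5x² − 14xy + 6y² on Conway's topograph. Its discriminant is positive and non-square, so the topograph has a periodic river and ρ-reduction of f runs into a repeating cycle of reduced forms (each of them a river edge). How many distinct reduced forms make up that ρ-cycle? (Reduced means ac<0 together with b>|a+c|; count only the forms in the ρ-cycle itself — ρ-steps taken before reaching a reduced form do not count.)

D = 76, ⌊√D⌋ = 8
descent: ρ → (6,2,-3)
descent: ρ → (-3,4,5)  [lands on river]
river: ρ → (5,6,-2)
river: ρ → (-2,6,5)
river: ρ → (5,4,-3)
river: ρ → (-3,8,1)
river: ρ → (1,8,-3)
ρ-cycle length = 6 (tail of 2 descent steps not counted)

6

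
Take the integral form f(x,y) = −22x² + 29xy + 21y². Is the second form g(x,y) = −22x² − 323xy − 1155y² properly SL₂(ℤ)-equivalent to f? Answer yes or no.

D₁ = 2689, D₂ = 2689
river cycle of f (length 166): (21, 13, -30), (-30, 47, 4), (4, 49, -18), (-18, 23, 30), (30, 37, -11), (-11, 51, 2), (2, 49, -36), (-36, 23, 15), (15, 37, -22), (-22, 51, 1), … (156 more)
river cycle of g (length 166): (-22, 29, 21), (21, 13, -30), (-30, 47, 4), (4, 49, -18), (-18, 23, 30), (30, 37, -11), (-11, 51, 2), (2, 49, -36), (-36, 23, 15), (15, 37, -22), … (156 more)
cycles coincide ⇒ equivalent

yes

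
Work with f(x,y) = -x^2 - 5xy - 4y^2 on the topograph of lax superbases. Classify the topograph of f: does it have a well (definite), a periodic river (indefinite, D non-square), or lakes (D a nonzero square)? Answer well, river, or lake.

D = b²−4ac = (-5)² − 4·(-1)·(-4) = 9
D = 3² is a perfect square ⇒ form factors over ℤ ⇒ lakes

lake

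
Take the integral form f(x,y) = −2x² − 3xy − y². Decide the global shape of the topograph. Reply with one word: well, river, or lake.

D = b²−4ac = (-3)² − 4·(-2)·(-1) = 1
D = 1² is a perfect square ⇒ form factors over ℤ ⇒ lakes

lake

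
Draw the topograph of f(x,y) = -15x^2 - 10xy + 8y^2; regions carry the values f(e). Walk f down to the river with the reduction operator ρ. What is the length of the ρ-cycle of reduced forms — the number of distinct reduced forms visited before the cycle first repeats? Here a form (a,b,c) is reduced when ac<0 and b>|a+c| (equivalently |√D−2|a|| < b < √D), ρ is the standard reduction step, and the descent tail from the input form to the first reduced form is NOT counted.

D = 580, ⌊√D⌋ = 24
descent: ρ → (8,10,-15)  [lands on river]
river: ρ → (-15,20,3)
river: ρ → (3,22,-8)
river: ρ → (-8,10,15)
river: ρ → (15,20,-3)
river: ρ → (-3,22,8)
ρ-cycle length = 6 (tail of 1 descent step not counted)

6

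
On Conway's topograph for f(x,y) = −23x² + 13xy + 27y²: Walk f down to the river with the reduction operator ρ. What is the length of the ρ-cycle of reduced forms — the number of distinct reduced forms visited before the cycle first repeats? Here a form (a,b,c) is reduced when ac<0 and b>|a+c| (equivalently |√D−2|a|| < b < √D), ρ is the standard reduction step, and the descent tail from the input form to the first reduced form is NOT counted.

D = 2653, ⌊√D⌋ = 51
river: ρ → (27,41,-9)
river: ρ → (-9,49,7)
river: ρ → (7,49,-9)
river: ρ → (-9,41,27)
river: ρ → (27,13,-23)
river: ρ → (-23,33,17)
river: ρ → (17,35,-21)
river: ρ → (-21,49,3)
river: ρ → (3,47,-37)
river: ρ → (-37,27,13)
river: ρ → (13,51,-1)
river: ρ → (-1,51,13)
river: ρ → (13,27,-37)
river: ρ → (-37,47,3)
river: ρ → (3,49,-21)
river: ρ → (-21,35,17)
river: ρ → (17,33,-23)
river: ρ → (-23,13,27)
ρ-cycle length = 18 (tail of 0 descent steps not counted)

18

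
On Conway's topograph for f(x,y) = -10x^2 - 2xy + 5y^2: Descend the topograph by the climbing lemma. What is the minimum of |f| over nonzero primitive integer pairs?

descent: ρ → (5,12,-3)  [lands on river]
river: ρ → (-3,12,5)
river: ρ → (5,8,-7)
river: ρ → (-7,6,6)
river: ρ → (6,6,-7)
river: ρ → (-7,8,5)
closes: descent 1, river 6
min |a| on river = 3

3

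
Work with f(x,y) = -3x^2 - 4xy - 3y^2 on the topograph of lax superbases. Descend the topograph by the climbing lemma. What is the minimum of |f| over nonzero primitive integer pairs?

translate: b→-2 (≡4 mod 6), so (3,4,3)→(3,-2,2)
flip: (3,-2,2)→(2,2,3)
reduced (well bottom): (2,2,3) with a≤c, −a<b≤a
well minimum |f| = |-2| = 2 (negative-definite)

2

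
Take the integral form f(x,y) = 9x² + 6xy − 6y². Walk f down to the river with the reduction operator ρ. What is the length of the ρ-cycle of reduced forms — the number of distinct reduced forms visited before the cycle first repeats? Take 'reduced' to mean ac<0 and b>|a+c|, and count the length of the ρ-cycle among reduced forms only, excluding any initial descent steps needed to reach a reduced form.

D = 252, ⌊√D⌋ = 15
river: ρ → (-6,6,9)
river: ρ → (9,12,-3)
river: ρ → (-3,12,9)
river: ρ → (9,6,-6)
ρ-cycle length = 4 (tail of 0 descent steps not counted)

4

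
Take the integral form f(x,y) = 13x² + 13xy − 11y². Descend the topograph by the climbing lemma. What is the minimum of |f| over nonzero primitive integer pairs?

river: ρ → (-11,9,15)
river: ρ → (15,21,-5)
river: ρ → (-5,19,19)
river: ρ → (19,19,-5)
river: ρ → (-5,21,15)
river: ρ → (15,9,-11)
river: ρ → (-11,13,13)
river: ρ → (13,13,-11)
closes: descent 0, river 8
min |a| on river = 5

5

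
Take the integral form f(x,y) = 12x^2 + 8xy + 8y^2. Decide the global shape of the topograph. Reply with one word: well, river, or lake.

D = b²−4ac = 8² − 4·12·8 = -320
D < 0 ⇒ definite ⇒ every region one sign ⇒ single well

well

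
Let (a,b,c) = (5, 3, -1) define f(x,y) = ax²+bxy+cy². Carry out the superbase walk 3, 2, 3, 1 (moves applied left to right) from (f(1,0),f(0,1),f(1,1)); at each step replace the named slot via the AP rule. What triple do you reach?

start (5,-1,7) = (f(1,0),f(0,1),f(1,1))
replace slot 3: 2·(5+(-1)) − 7 = 1 → (5,-1,1)
replace slot 2: 2·(5+1) − (-1) = 13 → (5,13,1)
replace slot 3: 2·(5+13) − 1 = 35 → (5,13,35)
replace slot 1: 2·(13+35) − 5 = 91 → (91,13,35)

91,13,35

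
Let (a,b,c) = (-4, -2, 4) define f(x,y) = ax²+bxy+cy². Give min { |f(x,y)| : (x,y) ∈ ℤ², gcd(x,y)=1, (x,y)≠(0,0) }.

descent: ρ → (4,2,-4)  [lands on river]
river: ρ → (-4,6,2)
river: ρ → (2,6,-4)
river: ρ → (-4,2,4)
river: ρ → (4,6,-2)
river: ρ → (-2,6,4)
closes: descent 1, river 6
min |a| on river = 2

2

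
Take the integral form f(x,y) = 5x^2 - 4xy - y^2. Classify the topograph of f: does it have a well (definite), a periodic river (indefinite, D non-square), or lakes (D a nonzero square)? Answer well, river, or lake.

D = b²−4ac = (-4)² − 4·5·(-1) = 36
D = 6² is a perfect square ⇒ form factors over ℤ ⇒ lakes

lake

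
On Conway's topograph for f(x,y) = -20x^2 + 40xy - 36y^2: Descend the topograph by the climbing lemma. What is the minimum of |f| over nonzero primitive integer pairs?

translate: b→0 (≡-40 mod 40), so (20,-40,36)→(20,0,16)
flip: (20,0,16)→(16,0,20)
reduced (well bottom): (16,0,20) with a≤c, −a<b≤a
well minimum |f| = |-16| = 16 (negative-definite)

16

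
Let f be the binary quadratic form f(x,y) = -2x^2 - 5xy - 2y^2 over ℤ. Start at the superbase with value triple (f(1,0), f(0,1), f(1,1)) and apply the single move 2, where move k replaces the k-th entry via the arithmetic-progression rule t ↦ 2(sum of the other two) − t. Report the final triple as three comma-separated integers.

start (-2,-2,-9) = (f(1,0),f(0,1),f(1,1))
replace slot 2: 2·((-2)+(-9)) − (-2) = -20 → (-2,-20,-9)

-2,-20,-9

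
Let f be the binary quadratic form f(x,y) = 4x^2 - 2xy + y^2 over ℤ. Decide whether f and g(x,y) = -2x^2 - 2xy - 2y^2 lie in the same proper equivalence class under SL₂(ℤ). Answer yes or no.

D₁ = -12, D₂ = -12
f: flip: (4,-2,1)→(1,2,4)
f: translate: b→0 (≡2 mod 2), so (1,2,4)→(1,0,3)
f: reduced (well bottom): (1,0,3) with a≤c, −a<b≤a
g is negative-definite; reduce −g:
−g: reduced (well bottom): (2,2,2) with a≤c, −a<b≤a
flip sign back: reduced form of g is (-2,-2,-2)
reduced forms (1, 0, 3) vs (-2, -2, -2) ⇒ inequivalent

no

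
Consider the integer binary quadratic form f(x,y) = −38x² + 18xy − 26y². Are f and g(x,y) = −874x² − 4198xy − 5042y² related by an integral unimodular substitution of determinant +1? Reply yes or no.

D₁ = -3628, D₂ = -3628
f is negative-definite; reduce −f:
−f: flip: (38,-18,26)→(26,18,38)
−f: reduced (well bottom): (26,18,38) with a≤c, −a<b≤a
flip sign back: reduced form of f is (-26,-18,-38)
g is negative-definite; reduce −g:
−g: translate: b→702 (≡4198 mod 1748), so (874,4198,5042)→(874,702,142)
−g: flip: (874,702,142)→(142,-702,874)
−g: translate: b→-134 (≡-702 mod 284), so (142,-702,874)→(142,-134,38)
−g: flip: (142,-134,38)→(38,134,142)
−g: translate: b→-18 (≡134 mod 76), so (38,134,142)→(38,-18,26)
−g: flip: (38,-18,26)→(26,18,38)
−g: reduced (well bottom): (26,18,38) with a≤c, −a<b≤a
flip sign back: reduced form of g is (-26,-18,-38)
reduced forms (-26, -18, -38) vs (-26, -18, -38) ⇒ equivalent

yes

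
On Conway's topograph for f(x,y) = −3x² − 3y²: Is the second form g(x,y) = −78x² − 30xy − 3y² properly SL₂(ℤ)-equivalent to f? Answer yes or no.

D₁ = -36, D₂ = -36
f is negative-definite; reduce −f:
−f: reduced (well bottom): (3,0,3) with a≤c, −a<b≤a
flip sign back: reduced form of f is (-3,0,-3)
g is negative-definite; reduce −g:
−g: flip: (78,30,3)→(3,-30,78)
−g: translate: b→0 (≡-30 mod 6), so (3,-30,78)→(3,0,3)
−g: reduced (well bottom): (3,0,3) with a≤c, −a<b≤a
flip sign back: reduced form of g is (-3,0,-3)
reduced forms (-3, 0, -3) vs (-3, 0, -3) ⇒ equivalent

yes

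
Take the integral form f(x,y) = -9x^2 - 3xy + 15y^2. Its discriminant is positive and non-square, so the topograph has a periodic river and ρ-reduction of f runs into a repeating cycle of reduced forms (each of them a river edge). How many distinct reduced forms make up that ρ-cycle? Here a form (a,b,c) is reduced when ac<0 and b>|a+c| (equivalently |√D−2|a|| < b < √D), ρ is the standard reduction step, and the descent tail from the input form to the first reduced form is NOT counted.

D = 549, ⌊√D⌋ = 23
descent: ρ → (15,3,-9)
descent: ρ → (-9,15,9)  [lands on river]
river: ρ → (9,21,-3)
river: ρ → (-3,21,9)
river: ρ → (9,15,-9)
river: ρ → (-9,21,3)
river: ρ → (3,21,-9)
ρ-cycle length = 6 (tail of 2 descent steps not counted)

6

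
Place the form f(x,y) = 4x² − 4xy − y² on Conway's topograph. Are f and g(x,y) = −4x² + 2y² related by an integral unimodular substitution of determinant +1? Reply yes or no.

D₁ = 32, D₂ = 32
river cycle of f (length 2): (-1, 4, 4), (4, 4, -1)
river cycle of g (length 2): (2, 4, -2), (-2, 4, 2)
cycles differ ⇒ inequivalent

no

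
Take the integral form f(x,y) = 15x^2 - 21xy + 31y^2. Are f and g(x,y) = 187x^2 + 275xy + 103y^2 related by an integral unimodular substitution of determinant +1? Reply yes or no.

D₁ = -1419, D₂ = -1419
f: translate: b→9 (≡-21 mod 30), so (15,-21,31)→(15,9,25)
f: reduced (well bottom): (15,9,25) with a≤c, −a<b≤a
g: translate: b→-99 (≡275 mod 374), so (187,275,103)→(187,-99,15)
g: flip: (187,-99,15)→(15,99,187)
g: translate: b→9 (≡99 mod 30), so (15,99,187)→(15,9,25)
g: reduced (well bottom): (15,9,25) with a≤c, −a<b≤a
reduced forms (15, 9, 25) vs (15, 9, 25) ⇒ equivalent

yes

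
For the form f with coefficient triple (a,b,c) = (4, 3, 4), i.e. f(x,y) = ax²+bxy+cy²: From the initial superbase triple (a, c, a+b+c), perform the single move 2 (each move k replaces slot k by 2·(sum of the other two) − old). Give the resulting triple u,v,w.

start (4,4,11) = (f(1,0),f(0,1),f(1,1))
replace slot 2: 2·(4+11) − 4 = 26 → (4,26,11)

4,26,11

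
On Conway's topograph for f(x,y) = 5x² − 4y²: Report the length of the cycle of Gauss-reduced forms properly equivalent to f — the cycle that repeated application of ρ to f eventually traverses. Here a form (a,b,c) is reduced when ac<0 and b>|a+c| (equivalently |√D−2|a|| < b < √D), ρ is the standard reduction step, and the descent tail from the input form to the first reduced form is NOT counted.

D = 80, ⌊√D⌋ = 8
descent: ρ → (-4,8,1)  [lands on river]
river: ρ → (1,8,-4)
ρ-cycle length = 2 (tail of 1 descent step not counted)

2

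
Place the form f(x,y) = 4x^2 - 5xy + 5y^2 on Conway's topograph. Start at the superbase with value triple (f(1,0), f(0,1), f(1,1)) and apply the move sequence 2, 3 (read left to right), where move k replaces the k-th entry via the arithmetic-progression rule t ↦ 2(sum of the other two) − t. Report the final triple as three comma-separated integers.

start (4,5,4) = (f(1,0),f(0,1),f(1,1))
replace slot 2: 2·(4+4) − 5 = 11 → (4,11,4)
replace slot 3: 2·(4+11) − 4 = 26 → (4,11,26)

4,11,26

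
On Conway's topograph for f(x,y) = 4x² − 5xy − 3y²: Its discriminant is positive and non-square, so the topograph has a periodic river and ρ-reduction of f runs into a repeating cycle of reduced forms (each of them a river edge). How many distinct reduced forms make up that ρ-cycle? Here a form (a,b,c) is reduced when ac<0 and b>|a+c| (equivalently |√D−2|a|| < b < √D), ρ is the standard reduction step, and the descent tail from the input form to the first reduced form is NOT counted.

D = 73, ⌊√D⌋ = 8
descent: ρ → (-3,5,4)  [lands on river]
river: ρ → (4,3,-4)
river: ρ → (-4,5,3)
river: ρ → (3,7,-2)
river: ρ → (-2,5,6)
river: ρ → (6,7,-1)
river: ρ → (-1,7,6)
river: ρ → (6,5,-2)
river: ρ → (-2,7,3)
river: ρ → (3,5,-4)
river: ρ → (-4,3,4)
river: ρ → (4,5,-3)
river: ρ → (-3,7,2)
river: ρ → (2,5,-6)
river: ρ → (-6,7,1)
river: ρ → (1,7,-6)
river: ρ → (-6,5,2)
river: ρ → (2,7,-3)
ρ-cycle length = 18 (tail of 1 descent step not counted)

18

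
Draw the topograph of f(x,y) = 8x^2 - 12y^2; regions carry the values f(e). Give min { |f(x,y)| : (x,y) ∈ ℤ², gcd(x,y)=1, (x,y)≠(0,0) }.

descent: ρ → (-12,0,8)
descent: ρ → (8,16,-4)  [lands on river]
river: ρ → (-4,16,8)
closes: descent 2, river 2
min |a| on river = 4

4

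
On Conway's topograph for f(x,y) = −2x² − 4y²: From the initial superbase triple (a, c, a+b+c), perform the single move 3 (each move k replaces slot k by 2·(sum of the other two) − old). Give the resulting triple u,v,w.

start (-2,-4,-6) = (f(1,0),f(0,1),f(1,1))
replace slot 3: 2·((-2)+(-4)) − (-6) = -6 → (-2,-4,-6)

-2,-4,-6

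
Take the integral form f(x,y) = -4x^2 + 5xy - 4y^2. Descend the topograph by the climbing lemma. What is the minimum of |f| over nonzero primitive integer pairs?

translate: b→3 (≡-5 mod 8), so (4,-5,4)→(4,3,3)
flip: (4,3,3)→(3,-3,4)
translate: b→3 (≡-3 mod 6), so (3,-3,4)→(3,3,4)
reduced (well bottom): (3,3,4) with a≤c, −a<b≤a
well minimum |f| = |-3| = 3 (negative-definite)

3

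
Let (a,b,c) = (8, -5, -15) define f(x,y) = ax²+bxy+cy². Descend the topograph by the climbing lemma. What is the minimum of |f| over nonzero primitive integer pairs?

descent: ρ → (-15,5,8)
descent: ρ → (8,11,-12)  [lands on river]
river: ρ → (-12,13,7)
river: ρ → (7,15,-10)
river: ρ → (-10,5,12)
river: ρ → (12,19,-3)
river: ρ → (-3,17,18)
river: ρ → (18,19,-2)
river: ρ → (-2,21,8)
closes: descent 2, river 8
min |a| on river = 2

2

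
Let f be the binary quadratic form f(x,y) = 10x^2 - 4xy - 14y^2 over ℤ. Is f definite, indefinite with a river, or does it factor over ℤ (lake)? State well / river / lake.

D = b²−4ac = (-4)² − 4·10·(-14) = 576
D = 24² is a perfect square ⇒ form factors over ℤ ⇒ lakes

lake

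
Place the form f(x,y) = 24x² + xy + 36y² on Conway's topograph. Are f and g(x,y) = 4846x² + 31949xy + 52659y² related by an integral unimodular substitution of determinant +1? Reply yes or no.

D₁ = -3455, D₂ = -3455
f: reduced (well bottom): (24,1,36) with a≤c, −a<b≤a
g: translate: b→2873 (≡31949 mod 9692), so (4846,31949,52659)→(4846,2873,426)
g: flip: (4846,2873,426)→(426,-2873,4846)
g: translate: b→-317 (≡-2873 mod 852), so (426,-2873,4846)→(426,-317,61)
g: flip: (426,-317,61)→(61,317,426)
g: translate: b→-49 (≡317 mod 122), so (61,317,426)→(61,-49,24)
g: flip: (61,-49,24)→(24,49,61)
g: translate: b→1 (≡49 mod 48), so (24,49,61)→(24,1,36)
g: reduced (well bottom): (24,1,36) with a≤c, −a<b≤a
reduced forms (24, 1, 36) vs (24, 1, 36) ⇒ equivalent

yes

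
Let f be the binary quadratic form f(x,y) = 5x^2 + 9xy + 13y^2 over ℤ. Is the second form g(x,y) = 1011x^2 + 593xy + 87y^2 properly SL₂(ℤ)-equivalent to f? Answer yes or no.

D₁ = -179, D₂ = -179
f: translate: b→-1 (≡9 mod 10), so (5,9,13)→(5,-1,9)
f: reduced (well bottom): (5,-1,9) with a≤c, −a<b≤a
g: flip: (1011,593,87)→(87,-593,1011)
g: translate: b→-71 (≡-593 mod 174), so (87,-593,1011)→(87,-71,15)
g: flip: (87,-71,15)→(15,71,87)
g: translate: b→11 (≡71 mod 30), so (15,71,87)→(15,11,5)
g: flip: (15,11,5)→(5,-11,15)
g: translate: b→-1 (≡-11 mod 10), so (5,-11,15)→(5,-1,9)
g: reduced (well bottom): (5,-1,9) with a≤c, −a<b≤a
reduced forms (5, -1, 9) vs (5, -1, 9) ⇒ equivalent

yes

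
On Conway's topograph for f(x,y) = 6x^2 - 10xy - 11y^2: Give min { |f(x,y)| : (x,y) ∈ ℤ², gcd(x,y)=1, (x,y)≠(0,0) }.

descent: ρ → (-11,10,6)  [lands on river]
river: ρ → (6,14,-7)
river: ρ → (-7,14,6)
river: ρ → (6,10,-11)
river: ρ → (-11,12,5)
river: ρ → (5,18,-2)
river: ρ → (-2,18,5)
river: ρ → (5,12,-11)
closes: descent 1, river 8
min |a| on river = 2

2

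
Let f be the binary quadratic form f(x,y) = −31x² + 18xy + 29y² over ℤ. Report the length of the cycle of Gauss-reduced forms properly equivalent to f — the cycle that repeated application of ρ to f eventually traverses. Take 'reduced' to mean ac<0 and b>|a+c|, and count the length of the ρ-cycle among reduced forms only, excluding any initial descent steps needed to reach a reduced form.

D = 3920, ⌊√D⌋ = 62
river: ρ → (29,40,-20)
river: ρ → (-20,40,29)
river: ρ → (29,18,-31)
river: ρ → (-31,44,16)
river: ρ → (16,52,-19)
river: ρ → (-19,62,1)
river: ρ → (1,62,-19)
river: ρ → (-19,52,16)
river: ρ → (16,44,-31)
river: ρ → (-31,18,29)
ρ-cycle length = 10 (tail of 0 descent steps not counted)

10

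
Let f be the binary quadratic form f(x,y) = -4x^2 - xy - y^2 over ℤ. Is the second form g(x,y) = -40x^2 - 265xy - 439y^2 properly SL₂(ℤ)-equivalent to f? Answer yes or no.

D₁ = -15, D₂ = -15
f is negative-definite; reduce −f:
−f: flip: (4,1,1)→(1,-1,4)
−f: translate: b→1 (≡-1 mod 2), so (1,-1,4)→(1,1,4)
−f: reduced (well bottom): (1,1,4) with a≤c, −a<b≤a
flip sign back: reduced form of f is (-1,-1,-4)
g is negative-definite; reduce −g:
−g: translate: b→25 (≡265 mod 80), so (40,265,439)→(40,25,4)
−g: flip: (40,25,4)→(4,-25,40)
−g: translate: b→-1 (≡-25 mod 8), so (4,-25,40)→(4,-1,1)
−g: flip: (4,-1,1)→(1,1,4)
−g: reduced (well bottom): (1,1,4) with a≤c, −a<b≤a
flip sign back: reduced form of g is (-1,-1,-4)
reduced forms (-1, -1, -4) vs (-1, -1, -4) ⇒ equivalent

yes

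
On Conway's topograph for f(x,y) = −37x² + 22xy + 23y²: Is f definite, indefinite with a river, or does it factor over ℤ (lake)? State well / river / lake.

D = b²−4ac = 22² − 4·(-37)·23 = 3888
D > 0 non-square ⇒ indefinite ⇒ periodic river

river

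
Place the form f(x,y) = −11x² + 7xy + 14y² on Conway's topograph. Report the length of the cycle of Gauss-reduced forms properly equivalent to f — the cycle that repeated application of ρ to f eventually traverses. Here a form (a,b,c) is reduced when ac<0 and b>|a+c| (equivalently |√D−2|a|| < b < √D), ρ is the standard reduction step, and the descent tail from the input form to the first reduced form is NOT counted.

D = 665, ⌊√D⌋ = 25
river: ρ → (14,21,-4)
river: ρ → (-4,19,19)
river: ρ → (19,19,-4)
river: ρ → (-4,21,14)
river: ρ → (14,7,-11)
river: ρ → (-11,15,10)
river: ρ → (10,25,-1)
river: ρ → (-1,25,10)
river: ρ → (10,15,-11)
river: ρ → (-11,7,14)
ρ-cycle length = 10 (tail of 0 descent steps not counted)

10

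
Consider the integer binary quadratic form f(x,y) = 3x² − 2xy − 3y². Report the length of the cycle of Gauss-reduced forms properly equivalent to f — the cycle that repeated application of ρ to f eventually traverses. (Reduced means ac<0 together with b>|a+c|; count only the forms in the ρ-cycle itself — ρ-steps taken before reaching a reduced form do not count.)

D = 40, ⌊√D⌋ = 6
descent: ρ → (-3,2,3)  [lands on river]
river: ρ → (3,4,-2)
river: ρ → (-2,4,3)
river: ρ → (3,2,-3)
river: ρ → (-3,4,2)
river: ρ → (2,4,-3)
ρ-cycle length = 6 (tail of 1 descent step not counted)

6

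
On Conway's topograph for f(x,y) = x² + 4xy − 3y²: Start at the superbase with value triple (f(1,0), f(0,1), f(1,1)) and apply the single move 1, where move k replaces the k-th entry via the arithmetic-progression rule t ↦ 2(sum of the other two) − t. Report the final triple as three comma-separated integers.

start (1,-3,2) = (f(1,0),f(0,1),f(1,1))
replace slot 1: 2·((-3)+2) − 1 = -3 → (-3,-3,2)

-3,-3,2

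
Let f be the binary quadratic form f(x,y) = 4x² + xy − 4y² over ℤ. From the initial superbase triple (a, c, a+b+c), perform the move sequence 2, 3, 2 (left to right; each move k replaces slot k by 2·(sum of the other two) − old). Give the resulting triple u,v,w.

start (4,-4,1) = (f(1,0),f(0,1),f(1,1))
replace slot 2: 2·(4+1) − (-4) = 14 → (4,14,1)
replace slot 3: 2·(4+14) − 1 = 35 → (4,14,35)
replace slot 2: 2·(4+35) − 14 = 64 → (4,64,35)

4,64,35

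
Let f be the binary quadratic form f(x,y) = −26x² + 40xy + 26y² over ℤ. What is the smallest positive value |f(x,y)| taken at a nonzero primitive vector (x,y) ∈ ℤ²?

river: ρ → (26,64,-2)
river: ρ → (-2,64,26)
river: ρ → (26,40,-26)
river: ρ → (-26,64,2)
river: ρ → (2,64,-26)
river: ρ → (-26,40,26)
closes: descent 0, river 6
min |a| on river = 2

2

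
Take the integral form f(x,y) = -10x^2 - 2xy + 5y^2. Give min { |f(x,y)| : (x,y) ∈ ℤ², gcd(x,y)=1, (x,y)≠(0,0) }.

descent: ρ → (5,12,-3)  [lands on river]
river: ρ → (-3,12,5)
river: ρ → (5,8,-7)
river: ρ → (-7,6,6)
river: ρ → (6,6,-7)
river: ρ → (-7,8,5)
closes: descent 1, river 6
min |a| on river = 3

3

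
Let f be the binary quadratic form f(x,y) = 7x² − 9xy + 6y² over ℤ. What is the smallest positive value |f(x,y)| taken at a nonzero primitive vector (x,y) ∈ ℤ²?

translate: b→5 (≡-9 mod 14), so (7,-9,6)→(7,5,4)
flip: (7,5,4)→(4,-5,7)
translate: b→3 (≡-5 mod 8), so (4,-5,7)→(4,3,6)
reduced (well bottom): (4,3,6) with a≤c, −a<b≤a
well minimum = a = 4

4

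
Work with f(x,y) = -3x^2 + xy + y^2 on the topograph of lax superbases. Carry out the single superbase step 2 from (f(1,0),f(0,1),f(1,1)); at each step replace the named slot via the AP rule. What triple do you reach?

start (-3,1,-1) = (f(1,0),f(0,1),f(1,1))
replace slot 2: 2·((-3)+(-1)) − 1 = -9 → (-3,-9,-1)

-3,-9,-1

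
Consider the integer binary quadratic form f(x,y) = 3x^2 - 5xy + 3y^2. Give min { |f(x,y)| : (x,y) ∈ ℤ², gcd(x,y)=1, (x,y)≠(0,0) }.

translate: b→1 (≡-5 mod 6), so (3,-5,3)→(3,1,1)
flip: (3,1,1)→(1,-1,3)
translate: b→1 (≡-1 mod 2), so (1,-1,3)→(1,1,3)
reduced (well bottom): (1,1,3) with a≤c, −a<b≤a
well minimum = a = 1

1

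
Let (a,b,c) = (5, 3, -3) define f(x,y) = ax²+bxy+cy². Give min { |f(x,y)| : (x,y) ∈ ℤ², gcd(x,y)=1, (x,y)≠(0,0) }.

river: ρ → (-3,3,5)
river: ρ → (5,7,-1)
river: ρ → (-1,7,5)
river: ρ → (5,3,-3)
closes: descent 0, river 4
min |a| on river = 1

1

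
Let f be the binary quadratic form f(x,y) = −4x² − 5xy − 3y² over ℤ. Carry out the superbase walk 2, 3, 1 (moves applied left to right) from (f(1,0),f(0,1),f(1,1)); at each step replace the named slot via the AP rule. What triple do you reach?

start (-4,-3,-12) = (f(1,0),f(0,1),f(1,1))
replace slot 2: 2·((-4)+(-12)) − (-3) = -29 → (-4,-29,-12)
replace slot 3: 2·((-4)+(-29)) − (-12) = -54 → (-4,-29,-54)
replace slot 1: 2·((-29)+(-54)) − (-4) = -162 → (-162,-29,-54)

-162,-29,-54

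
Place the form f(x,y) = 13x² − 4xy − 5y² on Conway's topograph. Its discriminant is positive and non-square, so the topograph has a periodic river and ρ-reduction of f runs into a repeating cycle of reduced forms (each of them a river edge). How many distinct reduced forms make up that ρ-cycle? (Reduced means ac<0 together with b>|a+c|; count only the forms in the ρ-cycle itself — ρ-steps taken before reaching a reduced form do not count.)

D = 276, ⌊√D⌋ = 16
descent: ρ → (-5,14,4)  [lands on river]
river: ρ → (4,10,-11)
river: ρ → (-11,12,3)
river: ρ → (3,12,-11)
river: ρ → (-11,10,4)
river: ρ → (4,14,-5)
river: ρ → (-5,16,1)
river: ρ → (1,16,-5)
ρ-cycle length = 8 (tail of 1 descent step not counted)

8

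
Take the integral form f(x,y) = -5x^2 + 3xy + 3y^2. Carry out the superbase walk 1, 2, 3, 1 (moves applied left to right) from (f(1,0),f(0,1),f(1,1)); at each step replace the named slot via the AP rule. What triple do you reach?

start (-5,3,1) = (f(1,0),f(0,1),f(1,1))
replace slot 1: 2·(3+1) − (-5) = 13 → (13,3,1)
replace slot 2: 2·(13+1) − 3 = 25 → (13,25,1)
replace slot 3: 2·(13+25) − 1 = 75 → (13,25,75)
replace slot 1: 2·(25+75) − 13 = 187 → (187,25,75)

187,25,75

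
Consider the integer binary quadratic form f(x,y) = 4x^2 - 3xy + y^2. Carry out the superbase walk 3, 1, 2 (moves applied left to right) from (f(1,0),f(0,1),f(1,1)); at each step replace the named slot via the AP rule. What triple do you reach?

start (4,1,2) = (f(1,0),f(0,1),f(1,1))
replace slot 3: 2·(4+1) − 2 = 8 → (4,1,8)
replace slot 1: 2·(1+8) − 4 = 14 → (14,1,8)
replace slot 2: 2·(14+8) − 1 = 43 → (14,43,8)

14,43,8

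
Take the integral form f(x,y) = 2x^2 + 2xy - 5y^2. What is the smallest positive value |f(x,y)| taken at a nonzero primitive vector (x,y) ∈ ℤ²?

descent: ρ → (-5,-2,2)
descent: ρ → (2,6,-1)  [lands on river]
river: ρ → (-1,6,2)
closes: descent 2, river 2
min |a| on river = 1

1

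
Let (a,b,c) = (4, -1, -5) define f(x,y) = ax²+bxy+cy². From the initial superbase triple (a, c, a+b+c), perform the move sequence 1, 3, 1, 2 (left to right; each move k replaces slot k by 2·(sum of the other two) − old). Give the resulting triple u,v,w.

start (4,-5,-2) = (f(1,0),f(0,1),f(1,1))
replace slot 1: 2·((-5)+(-2)) − 4 = -18 → (-18,-5,-2)
replace slot 3: 2·((-18)+(-5)) − (-2) = -44 → (-18,-5,-44)
replace slot 1: 2·((-5)+(-44)) − (-18) = -80 → (-80,-5,-44)
replace slot 2: 2·((-80)+(-44)) − (-5) = -243 → (-80,-243,-44)

-80,-243,-44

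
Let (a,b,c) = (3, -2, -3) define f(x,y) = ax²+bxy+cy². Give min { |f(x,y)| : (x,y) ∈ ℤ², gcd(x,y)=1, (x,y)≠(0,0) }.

descent: ρ → (-3,2,3)  [lands on river]
river: ρ → (3,4,-2)
river: ρ → (-2,4,3)
river: ρ → (3,2,-3)
river: ρ → (-3,4,2)
river: ρ → (2,4,-3)
closes: descent 1, river 6
min |a| on river = 2

2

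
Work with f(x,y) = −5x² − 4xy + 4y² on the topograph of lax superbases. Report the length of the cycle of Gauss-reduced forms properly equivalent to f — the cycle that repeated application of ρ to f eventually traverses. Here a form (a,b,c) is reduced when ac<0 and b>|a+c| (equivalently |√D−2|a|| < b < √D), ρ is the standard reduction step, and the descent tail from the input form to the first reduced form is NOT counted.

D = 96, ⌊√D⌋ = 9
descent: ρ → (4,4,-5)  [lands on river]
river: ρ → (-5,6,3)
river: ρ → (3,6,-5)
river: ρ → (-5,4,4)
ρ-cycle length = 4 (tail of 1 descent step not counted)

4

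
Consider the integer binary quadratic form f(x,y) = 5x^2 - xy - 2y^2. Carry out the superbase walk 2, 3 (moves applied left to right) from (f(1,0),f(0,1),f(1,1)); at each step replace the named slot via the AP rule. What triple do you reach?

start (5,-2,2) = (f(1,0),f(0,1),f(1,1))
replace slot 2: 2·(5+2) − (-2) = 16 → (5,16,2)
replace slot 3: 2·(5+16) − 2 = 40 → (5,16,40)

5,16,40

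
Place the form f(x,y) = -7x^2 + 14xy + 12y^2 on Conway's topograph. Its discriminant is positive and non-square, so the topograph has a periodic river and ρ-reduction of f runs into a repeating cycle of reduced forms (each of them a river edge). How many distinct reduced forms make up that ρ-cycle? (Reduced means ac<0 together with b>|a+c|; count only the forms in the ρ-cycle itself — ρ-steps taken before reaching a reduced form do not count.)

D = 532, ⌊√D⌋ = 23
river: ρ → (12,10,-9)
river: ρ → (-9,8,13)
river: ρ → (13,18,-4)
river: ρ → (-4,22,3)
river: ρ → (3,20,-11)
river: ρ → (-11,2,12)
river: ρ → (12,22,-1)
river: ρ → (-1,22,12)
river: ρ → (12,2,-11)
river: ρ → (-11,20,3)
river: ρ → (3,22,-4)
river: ρ → (-4,18,13)
river: ρ → (13,8,-9)
river: ρ → (-9,10,12)
river: ρ → (12,14,-7)
river: ρ → (-7,14,12)
ρ-cycle length = 16 (tail of 0 descent steps not counted)

16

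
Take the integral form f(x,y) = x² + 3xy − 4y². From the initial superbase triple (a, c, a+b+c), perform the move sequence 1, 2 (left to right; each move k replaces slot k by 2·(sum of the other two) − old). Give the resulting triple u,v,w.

start (1,-4,0) = (f(1,0),f(0,1),f(1,1))
replace slot 1: 2·((-4)+0) − 1 = -9 → (-9,-4,0)
replace slot 2: 2·((-9)+0) − (-4) = -14 → (-9,-14,0)

-9,-14,0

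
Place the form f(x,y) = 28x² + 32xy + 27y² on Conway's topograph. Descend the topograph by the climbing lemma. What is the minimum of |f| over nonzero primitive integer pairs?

translate: b→-24 (≡32 mod 56), so (28,32,27)→(28,-24,23)
flip: (28,-24,23)→(23,24,28)
translate: b→-22 (≡24 mod 46), so (23,24,28)→(23,-22,27)
reduced (well bottom): (23,-22,27) with a≤c, −a<b≤a
well minimum = a = 23

23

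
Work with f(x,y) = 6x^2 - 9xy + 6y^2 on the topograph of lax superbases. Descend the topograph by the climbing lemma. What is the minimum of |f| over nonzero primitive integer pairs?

translate: b→3 (≡-9 mod 12), so (6,-9,6)→(6,3,3)
flip: (6,3,3)→(3,-3,6)
translate: b→3 (≡-3 mod 6), so (3,-3,6)→(3,3,6)
reduced (well bottom): (3,3,6) with a≤c, −a<b≤a
well minimum = a = 3

3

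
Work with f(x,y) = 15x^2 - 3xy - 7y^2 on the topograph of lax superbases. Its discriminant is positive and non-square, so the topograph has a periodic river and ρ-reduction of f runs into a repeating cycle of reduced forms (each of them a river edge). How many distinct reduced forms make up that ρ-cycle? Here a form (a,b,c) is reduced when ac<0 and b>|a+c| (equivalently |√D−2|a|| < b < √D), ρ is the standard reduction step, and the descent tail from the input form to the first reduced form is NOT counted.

D = 429, ⌊√D⌋ = 20
descent: ρ → (-7,17,5)  [lands on river]
river: ρ → (5,13,-13)
river: ρ → (-13,13,5)
river: ρ → (5,17,-7)
river: ρ → (-7,11,11)
river: ρ → (11,11,-7)
ρ-cycle length = 6 (tail of 1 descent step not counted)

6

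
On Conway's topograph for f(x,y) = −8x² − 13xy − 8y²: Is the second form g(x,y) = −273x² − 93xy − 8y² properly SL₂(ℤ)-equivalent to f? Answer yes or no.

D₁ = -87, D₂ = -87
f is negative-definite; reduce −f:
−f: translate: b→-3 (≡13 mod 16), so (8,13,8)→(8,-3,3)
−f: flip: (8,-3,3)→(3,3,8)
−f: reduced (well bottom): (3,3,8) with a≤c, −a<b≤a
flip sign back: reduced form of f is (-3,-3,-8)
g is negative-definite; reduce −g:
−g: flip: (273,93,8)→(8,-93,273)
−g: translate: b→3 (≡-93 mod 16), so (8,-93,273)→(8,3,3)
−g: flip: (8,3,3)→(3,-3,8)
−g: translate: b→3 (≡-3 mod 6), so (3,-3,8)→(3,3,8)
−g: reduced (well bottom): (3,3,8) with a≤c, −a<b≤a
flip sign back: reduced form of g is (-3,-3,-8)
reduced forms (-3, -3, -8) vs (-3, -3, -8) ⇒ equivalent

yes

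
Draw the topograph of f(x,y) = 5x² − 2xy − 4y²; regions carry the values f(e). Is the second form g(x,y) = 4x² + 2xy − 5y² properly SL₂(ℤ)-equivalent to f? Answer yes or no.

D₁ = 84, D₂ = 84
river cycle of f (length 6): (-4, 2, 5), (5, 8, -1), (-1, 8, 5), (5, 2, -4), (-4, 6, 3), (3, 6, -4)
river cycle of g (length 6): (-5, 8, 1), (1, 8, -5), (-5, 2, 4), (4, 6, -3), (-3, 6, 4), (4, 2, -5)
cycles differ ⇒ inequivalent

no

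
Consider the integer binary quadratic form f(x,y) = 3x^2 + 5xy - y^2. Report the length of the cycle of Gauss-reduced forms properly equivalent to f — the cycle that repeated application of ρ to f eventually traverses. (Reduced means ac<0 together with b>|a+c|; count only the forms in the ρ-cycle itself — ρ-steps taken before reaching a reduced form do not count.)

D = 37, ⌊√D⌋ = 6
river: ρ → (-1,5,3)
river: ρ → (3,1,-3)
river: ρ → (-3,5,1)
river: ρ → (1,5,-3)
river: ρ → (-3,1,3)
river: ρ → (3,5,-1)
ρ-cycle length = 6 (tail of 0 descent steps not counted)

6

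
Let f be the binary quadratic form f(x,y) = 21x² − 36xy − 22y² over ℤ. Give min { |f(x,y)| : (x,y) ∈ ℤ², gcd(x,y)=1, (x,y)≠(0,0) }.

descent: ρ → (-22,36,21)  [lands on river]
river: ρ → (21,48,-10)
river: ρ → (-10,52,11)
river: ρ → (11,36,-42)
river: ρ → (-42,48,5)
river: ρ → (5,52,-22)
closes: descent 1, river 6
min |a| on river = 5

5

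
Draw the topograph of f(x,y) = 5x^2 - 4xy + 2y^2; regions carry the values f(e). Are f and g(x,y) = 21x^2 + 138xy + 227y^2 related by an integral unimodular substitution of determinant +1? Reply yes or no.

D₁ = -24, D₂ = -24
f: flip: (5,-4,2)→(2,4,5)
f: translate: b→0 (≡4 mod 4), so (2,4,5)→(2,0,3)
f: reduced (well bottom): (2,0,3) with a≤c, −a<b≤a
g: translate: b→12 (≡138 mod 42), so (21,138,227)→(21,12,2)
g: flip: (21,12,2)→(2,-12,21)
g: translate: b→0 (≡-12 mod 4), so (2,-12,21)→(2,0,3)
g: reduced (well bottom): (2,0,3) with a≤c, −a<b≤a
reduced forms (2, 0, 3) vs (2, 0, 3) ⇒ equivalent

yes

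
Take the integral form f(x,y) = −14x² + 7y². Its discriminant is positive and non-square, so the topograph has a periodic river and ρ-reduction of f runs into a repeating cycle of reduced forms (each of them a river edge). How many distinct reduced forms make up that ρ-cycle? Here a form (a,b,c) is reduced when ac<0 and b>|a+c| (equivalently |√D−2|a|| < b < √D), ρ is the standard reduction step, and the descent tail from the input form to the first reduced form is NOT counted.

D = 392, ⌊√D⌋ = 19
descent: ρ → (7,14,-7)  [lands on river]
river: ρ → (-7,14,7)
ρ-cycle length = 2 (tail of 1 descent step not counted)

2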